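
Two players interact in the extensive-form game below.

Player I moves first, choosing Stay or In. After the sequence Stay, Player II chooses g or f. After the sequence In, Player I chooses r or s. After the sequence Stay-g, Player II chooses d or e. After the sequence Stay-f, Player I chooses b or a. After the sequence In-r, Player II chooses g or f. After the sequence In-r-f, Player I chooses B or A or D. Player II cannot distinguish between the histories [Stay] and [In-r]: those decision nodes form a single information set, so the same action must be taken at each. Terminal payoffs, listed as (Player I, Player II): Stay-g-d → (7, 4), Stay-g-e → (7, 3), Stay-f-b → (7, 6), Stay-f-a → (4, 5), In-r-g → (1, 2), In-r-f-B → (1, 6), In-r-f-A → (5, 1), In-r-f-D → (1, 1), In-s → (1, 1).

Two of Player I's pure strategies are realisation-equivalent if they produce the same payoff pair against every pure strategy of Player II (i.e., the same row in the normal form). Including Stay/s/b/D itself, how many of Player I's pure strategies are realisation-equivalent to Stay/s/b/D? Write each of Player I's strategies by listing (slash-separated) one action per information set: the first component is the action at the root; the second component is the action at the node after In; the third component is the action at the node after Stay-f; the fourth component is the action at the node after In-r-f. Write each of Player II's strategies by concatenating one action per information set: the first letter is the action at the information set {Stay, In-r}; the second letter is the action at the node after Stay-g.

Row for Stay/s/b/D (columns gd, ge, fd, fe): (7,4) (7,3) (7,6) (7,6).
Under Stay/s/b/D, Player I's choice at the node after In and at the node after In-r-f can never be reached regardless of what Player II does, so varying those choices leaves every outcome unchanged.
Holding the reachable choices fixed and varying the unreachable ones freely already gives 2 × 3 = 6 equivalent strategies.
No other strategy reproduces this row, so those 6 are the full class: Stay/r/b/B, Stay/r/b/A, Stay/r/b/D, Stay/s/b/B, Stay/s/b/A, Stay/s/b/D.

6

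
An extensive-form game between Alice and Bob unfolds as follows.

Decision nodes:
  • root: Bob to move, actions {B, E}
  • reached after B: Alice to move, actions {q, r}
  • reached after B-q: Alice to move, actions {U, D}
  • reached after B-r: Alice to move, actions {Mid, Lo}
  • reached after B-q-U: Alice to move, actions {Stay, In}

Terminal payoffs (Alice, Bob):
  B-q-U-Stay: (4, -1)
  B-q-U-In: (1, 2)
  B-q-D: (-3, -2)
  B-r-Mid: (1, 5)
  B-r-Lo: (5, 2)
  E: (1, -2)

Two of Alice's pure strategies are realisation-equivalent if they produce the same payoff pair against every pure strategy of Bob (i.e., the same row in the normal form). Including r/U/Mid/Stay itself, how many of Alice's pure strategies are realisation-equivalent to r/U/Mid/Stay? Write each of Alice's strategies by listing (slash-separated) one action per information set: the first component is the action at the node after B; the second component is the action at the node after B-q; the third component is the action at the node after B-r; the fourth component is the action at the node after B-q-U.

Row for r/U/Mid/Stay (columns B, E): (1,5) (1,-2).
Under r/U/Mid/Stay, Alice's choice at the node after B-q and at the node after B-q-U can never be reached regardless of what Bob does, so varying those choices leaves every outcome unchanged.
Holding the reachable choices fixed and varying the unreachable ones freely already gives 2 × 2 = 4 equivalent strategies.
No other strategy reproduces this row, so those 4 are the full class: r/U/Mid/Stay, r/U/Mid/In, r/D/Mid/Stay, r/D/Mid/In.

4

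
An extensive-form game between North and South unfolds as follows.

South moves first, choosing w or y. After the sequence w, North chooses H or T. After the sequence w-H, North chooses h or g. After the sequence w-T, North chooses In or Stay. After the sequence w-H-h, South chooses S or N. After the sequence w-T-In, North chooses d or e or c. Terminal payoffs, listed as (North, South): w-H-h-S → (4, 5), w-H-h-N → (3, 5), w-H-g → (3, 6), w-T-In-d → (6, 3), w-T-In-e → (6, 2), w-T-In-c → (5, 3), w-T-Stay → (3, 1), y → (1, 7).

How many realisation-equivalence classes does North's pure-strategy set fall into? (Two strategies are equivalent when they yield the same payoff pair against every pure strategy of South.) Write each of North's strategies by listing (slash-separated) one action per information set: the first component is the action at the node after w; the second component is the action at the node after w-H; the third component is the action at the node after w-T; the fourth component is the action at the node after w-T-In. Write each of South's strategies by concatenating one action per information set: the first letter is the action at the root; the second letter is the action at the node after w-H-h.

North has 24 pure strategies: H/h/In/d, H/h/In/e, H/h/In/c, H/h/Stay/d, H/h/Stay/e, H/h/Stay/c, H/g/In/d, H/g/In/e, H/g/In/c, H/g/Stay/d, H/g/Stay/e, H/g/Stay/c, T/h/In/d, T/h/In/e, T/h/In/c, T/h/Stay/d, T/h/Stay/e, T/h/Stay/c, T/g/In/d, T/g/In/e, T/g/In/c, T/g/Stay/d, T/g/Stay/e, T/g/Stay/c. Columns: wS, wN, yS, yN.
{H/h/In/d, H/h/In/e, H/h/In/c, H/h/Stay/d, H/h/Stay/e, H/h/Stay/c} → row (4,5) (3,5) (1,7) (1,7)
{H/g/In/d, H/g/In/e, H/g/In/c, H/g/Stay/d, H/g/Stay/e, H/g/Stay/c} → row (3,6) (3,6) (1,7) (1,7)
{T/h/In/d, T/g/In/d} → row (6,3) (6,3) (1,7) (1,7)
{T/h/In/e, T/g/In/e} → row (6,2) (6,2) (1,7) (1,7)
{T/h/In/c, T/g/In/c} → row (5,3) (5,3) (1,7) (1,7)
{T/h/Stay/d, T/h/Stay/e, T/h/Stay/c, T/g/Stay/d, T/g/Stay/e, T/g/Stay/c} → row (3,1) (3,1) (1,7) (1,7)
That's 6 distinct rows out of 24 strategies.

6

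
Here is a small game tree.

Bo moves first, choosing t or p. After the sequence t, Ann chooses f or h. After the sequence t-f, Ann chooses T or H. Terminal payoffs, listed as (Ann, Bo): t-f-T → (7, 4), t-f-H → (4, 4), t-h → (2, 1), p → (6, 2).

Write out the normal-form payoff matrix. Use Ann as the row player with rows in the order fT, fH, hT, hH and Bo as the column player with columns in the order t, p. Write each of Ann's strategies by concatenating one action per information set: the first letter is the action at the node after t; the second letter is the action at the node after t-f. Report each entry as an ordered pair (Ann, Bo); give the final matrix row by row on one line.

fT: (7,4) (6,2) | fH: (4,4) (6,2) | hT: (2,1) (6,2) | hH: (2,1) (6,2)

Row fT: t→(7,4), p→(6,2)
Row fH: t→(4,4), p→(6,2)
Row hT: t→(2,1), p→(6,2)
Row hH: t→(2,1), p→(6,2)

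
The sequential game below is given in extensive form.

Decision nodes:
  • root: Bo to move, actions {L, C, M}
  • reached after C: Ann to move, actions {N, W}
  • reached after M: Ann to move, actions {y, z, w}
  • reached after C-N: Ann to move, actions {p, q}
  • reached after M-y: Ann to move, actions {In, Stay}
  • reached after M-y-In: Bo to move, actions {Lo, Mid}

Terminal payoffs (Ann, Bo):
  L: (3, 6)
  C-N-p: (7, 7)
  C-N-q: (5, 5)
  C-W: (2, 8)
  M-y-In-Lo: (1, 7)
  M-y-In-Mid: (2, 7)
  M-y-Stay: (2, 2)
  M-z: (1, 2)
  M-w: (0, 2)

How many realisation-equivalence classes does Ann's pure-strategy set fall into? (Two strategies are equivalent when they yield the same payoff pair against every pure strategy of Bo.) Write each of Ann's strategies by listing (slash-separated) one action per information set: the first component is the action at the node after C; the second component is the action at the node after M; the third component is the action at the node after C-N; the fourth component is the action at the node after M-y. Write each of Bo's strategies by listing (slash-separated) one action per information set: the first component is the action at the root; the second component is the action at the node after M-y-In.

12

Ann has 24 pure strategies: N/y/p/In, N/y/p/Stay, N/y/q/In, N/y/q/Stay, N/z/p/In, N/z/p/Stay, N/z/q/In, N/z/q/Stay, N/w/p/In, N/w/p/Stay, N/w/q/In, N/w/q/Stay, W/y/p/In, W/y/p/Stay, W/y/q/In, W/y/q/Stay, W/z/p/In, W/z/p/Stay, W/z/q/In, W/z/q/Stay, W/w/p/In, W/w/p/Stay, W/w/q/In, W/w/q/Stay. Columns: L/Lo, L/Mid, C/Lo, C/Mid, M/Lo, M/Mid.
{N/y/p/In} → row (3,6) (3,6) (7,7) (7,7) (1,7) (2,7)
{N/y/p/Stay} → row (3,6) (3,6) (7,7) (7,7) (2,2) (2,2)
{N/y/q/In} → row (3,6) (3,6) (5,5) (5,5) (1,7) (2,7)
{N/y/q/Stay} → row (3,6) (3,6) (5,5) (5,5) (2,2) (2,2)
{N/z/p/In, N/z/p/Stay} → row (3,6) (3,6) (7,7) (7,7) (1,2) (1,2)
{N/z/q/In, N/z/q/Stay} → row (3,6) (3,6) (5,5) (5,5) (1,2) (1,2)
{N/w/p/In, N/w/p/Stay} → row (3,6) (3,6) (7,7) (7,7) (0,2) (0,2)
{N/w/q/In, N/w/q/Stay} → row (3,6) (3,6) (5,5) (5,5) (0,2) (0,2)
{W/y/p/In, W/y/q/In} → row (3,6) (3,6) (2,8) (2,8) (1,7) (2,7)
{W/y/p/Stay, W/y/q/Stay} → row (3,6) (3,6) (2,8) (2,8) (2,2) (2,2)
{W/z/p/In, W/z/p/Stay, W/z/q/In, W/z/q/Stay} → row (3,6) (3,6) (2,8) (2,8) (1,2) (1,2)
{W/w/p/In, W/w/p/Stay, W/w/q/In, W/w/q/Stay} → row (3,6) (3,6) (2,8) (2,8) (0,2) (0,2)
That's 12 distinct rows out of 24 strategies.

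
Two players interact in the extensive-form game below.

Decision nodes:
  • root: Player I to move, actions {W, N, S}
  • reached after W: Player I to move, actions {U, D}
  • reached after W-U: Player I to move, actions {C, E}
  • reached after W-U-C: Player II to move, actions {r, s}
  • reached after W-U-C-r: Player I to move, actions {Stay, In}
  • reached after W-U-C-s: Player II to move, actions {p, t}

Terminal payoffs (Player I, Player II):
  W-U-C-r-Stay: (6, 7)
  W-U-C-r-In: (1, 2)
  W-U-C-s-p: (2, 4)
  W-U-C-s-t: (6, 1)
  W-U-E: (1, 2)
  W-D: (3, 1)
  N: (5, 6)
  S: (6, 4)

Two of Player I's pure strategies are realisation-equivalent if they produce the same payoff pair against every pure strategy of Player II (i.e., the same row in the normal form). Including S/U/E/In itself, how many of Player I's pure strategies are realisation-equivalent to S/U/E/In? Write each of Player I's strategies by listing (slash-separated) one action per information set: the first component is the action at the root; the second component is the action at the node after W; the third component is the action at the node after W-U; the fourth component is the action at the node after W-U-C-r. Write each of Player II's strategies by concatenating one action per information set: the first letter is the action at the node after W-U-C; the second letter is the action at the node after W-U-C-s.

Row for S/U/E/In (columns rp, rt, sp, st): (6,4) (6,4) (6,4) (6,4).
Under S/U/E/In, Player I's choice at the node after W and at the node after W-U and at the node after W-U-C-r can never be reached regardless of what Player II does, so varying those choices leaves every outcome unchanged.
Holding the reachable choices fixed and varying the unreachable ones freely already gives 2 × 2 × 2 = 8 equivalent strategies.
No other strategy reproduces this row, so those 8 are the full class: S/U/C/Stay, S/U/C/In, S/U/E/Stay, S/U/E/In, S/D/C/Stay, S/D/C/In, S/D/E/Stay, S/D/E/In.

8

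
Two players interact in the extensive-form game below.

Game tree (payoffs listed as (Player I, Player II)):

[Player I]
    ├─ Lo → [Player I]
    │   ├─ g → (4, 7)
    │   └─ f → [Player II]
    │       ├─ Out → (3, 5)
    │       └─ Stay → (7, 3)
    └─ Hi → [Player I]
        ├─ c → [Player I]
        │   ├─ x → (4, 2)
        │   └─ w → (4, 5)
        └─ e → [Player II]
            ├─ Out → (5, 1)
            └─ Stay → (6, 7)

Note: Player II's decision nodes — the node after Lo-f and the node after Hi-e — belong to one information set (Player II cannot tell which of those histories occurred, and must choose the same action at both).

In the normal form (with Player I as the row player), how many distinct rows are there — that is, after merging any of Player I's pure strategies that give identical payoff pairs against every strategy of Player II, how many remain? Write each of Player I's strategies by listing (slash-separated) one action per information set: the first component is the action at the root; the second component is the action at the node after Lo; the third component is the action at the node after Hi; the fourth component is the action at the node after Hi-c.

5

Player I has 16 pure strategies: Lo/g/c/x, Lo/g/c/w, Lo/g/e/x, Lo/g/e/w, Lo/f/c/x, Lo/f/c/w, Lo/f/e/x, Lo/f/e/w, Hi/g/c/x, Hi/g/c/w, Hi/g/e/x, Hi/g/e/w, Hi/f/c/x, Hi/f/c/w, Hi/f/e/x, Hi/f/e/w. Columns: Out, Stay.
{Lo/g/c/x, Lo/g/c/w, Lo/g/e/x, Lo/g/e/w} → row (4,7) (4,7)
{Lo/f/c/x, Lo/f/c/w, Lo/f/e/x, Lo/f/e/w} → row (3,5) (7,3)
{Hi/g/c/x, Hi/f/c/x} → row (4,2) (4,2)
{Hi/g/c/w, Hi/f/c/w} → row (4,5) (4,5)
{Hi/g/e/x, Hi/g/e/w, Hi/f/e/x, Hi/f/e/w} → row (5,1) (6,7)
That's 5 distinct rows out of 16 strategies.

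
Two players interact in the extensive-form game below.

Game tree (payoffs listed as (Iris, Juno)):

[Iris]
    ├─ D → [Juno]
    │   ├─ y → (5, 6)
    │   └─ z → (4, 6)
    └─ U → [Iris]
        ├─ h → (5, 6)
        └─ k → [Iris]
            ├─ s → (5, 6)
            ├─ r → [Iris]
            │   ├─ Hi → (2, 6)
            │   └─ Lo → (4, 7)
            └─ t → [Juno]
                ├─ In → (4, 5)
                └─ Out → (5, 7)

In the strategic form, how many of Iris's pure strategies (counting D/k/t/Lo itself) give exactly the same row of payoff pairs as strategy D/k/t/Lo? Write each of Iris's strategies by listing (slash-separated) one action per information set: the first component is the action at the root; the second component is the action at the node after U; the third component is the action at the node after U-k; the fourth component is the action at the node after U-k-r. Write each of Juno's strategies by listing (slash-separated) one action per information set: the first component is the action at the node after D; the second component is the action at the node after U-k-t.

Row for D/k/t/Lo (columns y/In, y/Out, z/In, z/Out): (5,6) (5,6) (4,6) (4,6).
Under D/k/t/Lo, Iris's choice at the node after U and at the node after U-k and at the node after U-k-r can never be reached regardless of what Juno does, so varying those choices leaves every outcome unchanged.
Holding the reachable choices fixed and varying the unreachable ones freely already gives 2 × 3 × 2 = 12 equivalent strategies.
No other strategy reproduces this row, so those 12 are the full class: D/h/s/Hi, D/h/s/Lo, D/h/r/Hi, D/h/r/Lo, D/h/t/Hi, D/h/t/Lo, D/k/s/Hi, D/k/s/Lo, D/k/r/Hi, D/k/r/Lo, D/k/t/Hi, D/k/t/Lo.

12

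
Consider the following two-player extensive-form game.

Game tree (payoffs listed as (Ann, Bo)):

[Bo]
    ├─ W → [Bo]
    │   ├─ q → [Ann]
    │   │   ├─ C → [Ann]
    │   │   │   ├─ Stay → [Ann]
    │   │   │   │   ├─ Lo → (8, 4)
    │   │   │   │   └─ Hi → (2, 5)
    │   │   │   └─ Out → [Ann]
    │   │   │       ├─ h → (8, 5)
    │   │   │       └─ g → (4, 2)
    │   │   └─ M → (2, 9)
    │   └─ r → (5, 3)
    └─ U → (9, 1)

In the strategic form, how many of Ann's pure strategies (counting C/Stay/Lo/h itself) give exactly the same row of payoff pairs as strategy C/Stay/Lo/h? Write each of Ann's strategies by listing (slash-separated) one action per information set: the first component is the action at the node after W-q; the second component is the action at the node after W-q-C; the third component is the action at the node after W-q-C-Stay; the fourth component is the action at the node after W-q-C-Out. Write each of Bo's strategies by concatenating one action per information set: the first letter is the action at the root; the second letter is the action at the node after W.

Row for C/Stay/Lo/h (columns Wq, Wr, Uq, Ur): (8,4) (5,3) (9,1) (9,1).
Under C/Stay/Lo/h, Ann's choice at the node after W-q-C-Out can never be reached regardless of what Bo does, so varying those choices leaves every outcome unchanged.
Holding the reachable choices fixed and varying the unreachable one freely already gives 2 equivalent strategies.
No other strategy reproduces this row, so those 2 are the full class: C/Stay/Lo/h, C/Stay/Lo/g.

2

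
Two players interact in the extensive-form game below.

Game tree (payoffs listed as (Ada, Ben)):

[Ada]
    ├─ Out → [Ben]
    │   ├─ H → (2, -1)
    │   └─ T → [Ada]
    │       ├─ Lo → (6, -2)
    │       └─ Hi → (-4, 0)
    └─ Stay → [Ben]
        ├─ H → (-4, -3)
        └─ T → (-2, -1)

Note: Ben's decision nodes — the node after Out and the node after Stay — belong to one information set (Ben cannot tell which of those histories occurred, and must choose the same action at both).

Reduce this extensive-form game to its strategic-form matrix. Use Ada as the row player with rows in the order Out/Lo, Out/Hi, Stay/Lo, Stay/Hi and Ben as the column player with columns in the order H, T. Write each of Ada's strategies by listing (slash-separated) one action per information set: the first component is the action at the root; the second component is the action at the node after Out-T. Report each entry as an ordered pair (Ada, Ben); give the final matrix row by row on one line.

               H        T
 Out/Lo   (2,-1)   (6,-2)
 Out/Hi   (2,-1)   (-4,0)
Stay/Lo  (-4,-3)  (-2,-1)
Stay/Hi  (-4,-3)  (-2,-1)

Out/Lo: (2,-1) (6,-2) | Out/Hi: (2,-1) (-4,0) | Stay/Lo: (-4,-3) (-2,-1) | Stay/Hi: (-4,-3) (-2,-1)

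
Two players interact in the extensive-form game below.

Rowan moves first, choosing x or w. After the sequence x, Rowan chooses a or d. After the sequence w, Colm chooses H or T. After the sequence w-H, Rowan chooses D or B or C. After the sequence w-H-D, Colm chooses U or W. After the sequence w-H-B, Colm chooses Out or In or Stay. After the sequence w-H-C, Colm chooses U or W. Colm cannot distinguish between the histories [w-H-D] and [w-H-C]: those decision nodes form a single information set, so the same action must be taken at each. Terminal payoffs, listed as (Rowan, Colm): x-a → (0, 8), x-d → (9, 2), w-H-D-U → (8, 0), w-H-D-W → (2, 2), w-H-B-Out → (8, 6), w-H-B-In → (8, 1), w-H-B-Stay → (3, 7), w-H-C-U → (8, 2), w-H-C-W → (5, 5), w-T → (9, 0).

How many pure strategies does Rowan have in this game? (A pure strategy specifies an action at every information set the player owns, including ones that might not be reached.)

12

Rowan owns the root with actions {x, w} — two choices.
Rowan owns the node after x with actions {a, d} — two choices.
Rowan owns the node after w-H with actions {D, B, C} — three choices.
A pure strategy fixes one action at each information set independently, so the count is the product 2 × 2 × 3 = 12.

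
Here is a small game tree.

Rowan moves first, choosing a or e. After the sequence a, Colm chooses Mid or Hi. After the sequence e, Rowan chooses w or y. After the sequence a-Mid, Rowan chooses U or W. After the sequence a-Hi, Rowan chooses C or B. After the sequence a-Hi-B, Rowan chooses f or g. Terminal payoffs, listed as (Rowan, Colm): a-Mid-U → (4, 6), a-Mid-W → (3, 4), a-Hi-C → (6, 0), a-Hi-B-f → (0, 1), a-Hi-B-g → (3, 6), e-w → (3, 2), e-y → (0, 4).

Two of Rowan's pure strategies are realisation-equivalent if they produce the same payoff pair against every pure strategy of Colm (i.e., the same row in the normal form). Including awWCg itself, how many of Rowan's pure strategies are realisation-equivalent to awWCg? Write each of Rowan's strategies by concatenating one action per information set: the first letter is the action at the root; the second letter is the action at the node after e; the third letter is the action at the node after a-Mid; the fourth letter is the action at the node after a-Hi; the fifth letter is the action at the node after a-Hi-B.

Row for awWCg (columns Mid, Hi): (3,4) (6,0).
Under awWCg, Rowan's choice at the node after e and at the node after a-Hi-B can never be reached regardless of what Colm does, so varying those choices leaves every outcome unchanged.
Holding the reachable choices fixed and varying the unreachable ones freely already gives 2 × 2 = 4 equivalent strategies.
No other strategy reproduces this row, so those 4 are the full class: awWCf, awWCg, ayWCf, ayWCg.

4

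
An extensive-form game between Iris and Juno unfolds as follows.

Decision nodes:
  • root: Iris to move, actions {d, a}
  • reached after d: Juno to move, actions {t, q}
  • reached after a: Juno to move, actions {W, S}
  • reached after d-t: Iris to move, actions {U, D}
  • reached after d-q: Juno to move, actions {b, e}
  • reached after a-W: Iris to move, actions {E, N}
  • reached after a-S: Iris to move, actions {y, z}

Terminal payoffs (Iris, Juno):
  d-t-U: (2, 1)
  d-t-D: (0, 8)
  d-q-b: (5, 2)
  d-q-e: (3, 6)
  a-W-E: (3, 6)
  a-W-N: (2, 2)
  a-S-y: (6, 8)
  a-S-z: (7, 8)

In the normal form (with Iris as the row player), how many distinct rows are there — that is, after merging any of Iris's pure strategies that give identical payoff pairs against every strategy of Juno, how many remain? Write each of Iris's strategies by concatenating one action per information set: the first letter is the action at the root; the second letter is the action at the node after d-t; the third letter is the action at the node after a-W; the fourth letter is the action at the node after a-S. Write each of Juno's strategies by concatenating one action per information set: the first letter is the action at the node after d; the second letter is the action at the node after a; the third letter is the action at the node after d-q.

6

Iris has 16 pure strategies: dUEy, dUEz, dUNy, dUNz, dDEy, dDEz, dDNy, dDNz, aUEy, aUEz, aUNy, aUNz, aDEy, aDEz, aDNy, aDNz. Columns: tWb, tWe, tSb, tSe, qWb, qWe, qSb, qSe.
{dUEy, dUEz, dUNy, dUNz} → row (2,1) (2,1) (2,1) (2,1) (5,2) (3,6) (5,2) (3,6)
{dDEy, dDEz, dDNy, dDNz} → row (0,8) (0,8) (0,8) (0,8) (5,2) (3,6) (5,2) (3,6)
{aUEy, aDEy} → row (3,6) (3,6) (6,8) (6,8) (3,6) (3,6) (6,8) (6,8)
{aUEz, aDEz} → row (3,6) (3,6) (7,8) (7,8) (3,6) (3,6) (7,8) (7,8)
{aUNy, aDNy} → row (2,2) (2,2) (6,8) (6,8) (2,2) (2,2) (6,8) (6,8)
{aUNz, aDNz} → row (2,2) (2,2) (7,8) (7,8) (2,2) (2,2) (7,8) (7,8)
That's 6 distinct rows out of 16 strategies.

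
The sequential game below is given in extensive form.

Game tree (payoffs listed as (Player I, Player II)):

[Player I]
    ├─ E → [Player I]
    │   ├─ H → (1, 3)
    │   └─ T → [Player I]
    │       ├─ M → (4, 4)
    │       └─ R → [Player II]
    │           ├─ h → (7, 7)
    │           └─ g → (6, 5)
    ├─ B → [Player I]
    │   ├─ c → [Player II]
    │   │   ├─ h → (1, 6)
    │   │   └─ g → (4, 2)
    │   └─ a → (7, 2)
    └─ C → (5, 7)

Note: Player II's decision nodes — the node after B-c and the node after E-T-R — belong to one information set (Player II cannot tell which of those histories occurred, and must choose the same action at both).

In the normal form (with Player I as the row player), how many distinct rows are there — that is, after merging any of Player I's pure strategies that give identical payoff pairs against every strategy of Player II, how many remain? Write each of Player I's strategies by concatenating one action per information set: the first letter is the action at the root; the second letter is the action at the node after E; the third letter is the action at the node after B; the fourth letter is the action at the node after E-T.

Player I has 24 pure strategies: EHcM, EHcR, EHaM, EHaR, ETcM, ETcR, ETaM, ETaR, BHcM, BHcR, BHaM, BHaR, BTcM, BTcR, BTaM, BTaR, CHcM, CHcR, CHaM, CHaR, CTcM, CTcR, CTaM, CTaR. Columns: h, g.
{EHcM, EHcR, EHaM, EHaR} → row (1,3) (1,3)
{ETcM, ETaM} → row (4,4) (4,4)
{ETcR, ETaR} → row (7,7) (6,5)
{BHcM, BHcR, BTcM, BTcR} → row (1,6) (4,2)
{BHaM, BHaR, BTaM, BTaR} → row (7,2) (7,2)
{CHcM, CHcR, CHaM, CHaR, CTcM, CTcR, CTaM, CTaR} → row (5,7) (5,7)
That's 6 distinct rows out of 24 strategies.

6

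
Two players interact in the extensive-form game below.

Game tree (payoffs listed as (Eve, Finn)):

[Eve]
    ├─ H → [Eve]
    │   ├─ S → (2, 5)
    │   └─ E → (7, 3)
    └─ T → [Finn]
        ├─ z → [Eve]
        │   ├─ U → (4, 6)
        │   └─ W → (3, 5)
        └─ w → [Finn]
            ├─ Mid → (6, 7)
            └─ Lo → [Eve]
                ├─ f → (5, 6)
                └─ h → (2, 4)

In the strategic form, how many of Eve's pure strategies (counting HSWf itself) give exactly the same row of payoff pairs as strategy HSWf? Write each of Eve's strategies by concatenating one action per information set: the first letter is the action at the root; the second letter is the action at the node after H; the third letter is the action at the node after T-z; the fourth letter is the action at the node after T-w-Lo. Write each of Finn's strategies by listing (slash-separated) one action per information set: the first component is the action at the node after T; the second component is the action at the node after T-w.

Row for HSWf (columns z/Mid, z/Lo, w/Mid, w/Lo): (2,5) (2,5) (2,5) (2,5).
Under HSWf, Eve's choice at the node after T-z and at the node after T-w-Lo can never be reached regardless of what Finn does, so varying those choices leaves every outcome unchanged.
Holding the reachable choices fixed and varying the unreachable ones freely already gives 2 × 2 = 4 equivalent strategies.
No other strategy reproduces this row, so those 4 are the full class: HSUf, HSUh, HSWf, HSWh.

4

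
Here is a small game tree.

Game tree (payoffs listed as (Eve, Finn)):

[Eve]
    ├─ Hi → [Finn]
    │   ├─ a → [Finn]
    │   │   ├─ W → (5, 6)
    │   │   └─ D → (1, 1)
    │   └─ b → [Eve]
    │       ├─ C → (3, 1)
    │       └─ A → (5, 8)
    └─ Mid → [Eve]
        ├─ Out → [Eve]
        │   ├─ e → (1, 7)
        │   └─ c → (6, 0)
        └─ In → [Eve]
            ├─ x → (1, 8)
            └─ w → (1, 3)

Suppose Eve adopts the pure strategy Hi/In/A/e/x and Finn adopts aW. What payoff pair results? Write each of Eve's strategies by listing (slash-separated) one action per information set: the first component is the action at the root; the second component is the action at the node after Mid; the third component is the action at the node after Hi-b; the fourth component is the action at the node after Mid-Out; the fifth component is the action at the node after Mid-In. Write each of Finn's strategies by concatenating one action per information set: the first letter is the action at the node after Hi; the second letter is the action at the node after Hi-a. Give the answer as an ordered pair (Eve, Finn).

(5, 6)

Trace the play path from the root:
  Eve plays Hi
  Finn plays a at [Hi]
  Finn plays W at [Hi-a]
→ terminal payoff (5, 6).
(Eve's choice at the node after Mid is never reached on this path, so it doesn't affect the outcome.)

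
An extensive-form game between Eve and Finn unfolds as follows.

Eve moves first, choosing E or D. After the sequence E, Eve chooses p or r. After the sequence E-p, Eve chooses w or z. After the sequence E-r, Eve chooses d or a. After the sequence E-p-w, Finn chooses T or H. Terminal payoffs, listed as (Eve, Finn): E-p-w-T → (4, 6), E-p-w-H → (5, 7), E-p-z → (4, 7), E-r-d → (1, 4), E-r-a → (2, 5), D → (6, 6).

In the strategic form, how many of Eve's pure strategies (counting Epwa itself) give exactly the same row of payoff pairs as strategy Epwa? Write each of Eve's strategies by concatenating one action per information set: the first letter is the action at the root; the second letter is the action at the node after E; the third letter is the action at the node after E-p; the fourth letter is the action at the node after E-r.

Row for Epwa (columns T, H): (4,6) (5,7).
Under Epwa, Eve's choice at the node after E-r can never be reached regardless of what Finn does, so varying those choices leaves every outcome unchanged.
Holding the reachable choices fixed and varying the unreachable one freely already gives 2 equivalent strategies.
No other strategy reproduces this row, so those 2 are the full class: Epwd, Epwa.

2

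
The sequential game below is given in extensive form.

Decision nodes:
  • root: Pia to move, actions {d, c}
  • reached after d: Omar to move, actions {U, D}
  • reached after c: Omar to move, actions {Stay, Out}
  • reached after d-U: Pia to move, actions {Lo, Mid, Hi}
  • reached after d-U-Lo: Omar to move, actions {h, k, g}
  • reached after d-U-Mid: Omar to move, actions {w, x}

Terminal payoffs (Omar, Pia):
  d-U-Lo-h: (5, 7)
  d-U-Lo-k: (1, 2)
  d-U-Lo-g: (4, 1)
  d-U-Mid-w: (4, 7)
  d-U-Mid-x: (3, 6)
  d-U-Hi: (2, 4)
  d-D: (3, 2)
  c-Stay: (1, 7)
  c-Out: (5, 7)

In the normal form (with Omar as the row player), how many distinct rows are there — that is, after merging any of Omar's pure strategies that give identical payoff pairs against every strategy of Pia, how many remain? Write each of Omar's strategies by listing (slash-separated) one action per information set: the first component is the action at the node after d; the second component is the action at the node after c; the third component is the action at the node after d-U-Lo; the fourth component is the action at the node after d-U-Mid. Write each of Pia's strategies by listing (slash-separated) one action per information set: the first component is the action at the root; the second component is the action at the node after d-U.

14

Omar has 24 pure strategies: U/Stay/h/w, U/Stay/h/x, U/Stay/k/w, U/Stay/k/x, U/Stay/g/w, U/Stay/g/x, U/Out/h/w, U/Out/h/x, U/Out/k/w, U/Out/k/x, U/Out/g/w, U/Out/g/x, D/Stay/h/w, D/Stay/h/x, D/Stay/k/w, D/Stay/k/x, D/Stay/g/w, D/Stay/g/x, D/Out/h/w, D/Out/h/x, D/Out/k/w, D/Out/k/x, D/Out/g/w, D/Out/g/x. Columns: d/Lo, d/Mid, d/Hi, c/Lo, c/Mid, c/Hi.
{U/Stay/h/w} → row (5,7) (4,7) (2,4) (1,7) (1,7) (1,7)
{U/Stay/h/x} → row (5,7) (3,6) (2,4) (1,7) (1,7) (1,7)
{U/Stay/k/w} → row (1,2) (4,7) (2,4) (1,7) (1,7) (1,7)
{U/Stay/k/x} → row (1,2) (3,6) (2,4) (1,7) (1,7) (1,7)
{U/Stay/g/w} → row (4,1) (4,7) (2,4) (1,7) (1,7) (1,7)
{U/Stay/g/x} → row (4,1) (3,6) (2,4) (1,7) (1,7) (1,7)
{U/Out/h/w} → row (5,7) (4,7) (2,4) (5,7) (5,7) (5,7)
{U/Out/h/x} → row (5,7) (3,6) (2,4) (5,7) (5,7) (5,7)
{U/Out/k/w} → row (1,2) (4,7) (2,4) (5,7) (5,7) (5,7)
{U/Out/k/x} → row (1,2) (3,6) (2,4) (5,7) (5,7) (5,7)
{U/Out/g/w} → row (4,1) (4,7) (2,4) (5,7) (5,7) (5,7)
{U/Out/g/x} → row (4,1) (3,6) (2,4) (5,7) (5,7) (5,7)
{D/Stay/h/w, D/Stay/h/x, D/Stay/k/w, D/Stay/k/x, D/Stay/g/w, D/Stay/g/x} → row (3,2) (3,2) (3,2) (1,7) (1,7) (1,7)
{D/Out/h/w, D/Out/h/x, D/Out/k/w, D/Out/k/x, D/Out/g/w, D/Out/g/x} → row (3,2) (3,2) (3,2) (5,7) (5,7) (5,7)
That's 14 distinct rows out of 24 strategies.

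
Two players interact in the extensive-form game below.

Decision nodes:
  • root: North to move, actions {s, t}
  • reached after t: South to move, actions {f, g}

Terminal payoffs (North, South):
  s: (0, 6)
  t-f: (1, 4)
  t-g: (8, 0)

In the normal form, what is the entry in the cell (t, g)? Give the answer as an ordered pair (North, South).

Trace the play path from the root:
  North plays t
  South plays g at [t]
→ terminal payoff (8, 0).

(8, 0)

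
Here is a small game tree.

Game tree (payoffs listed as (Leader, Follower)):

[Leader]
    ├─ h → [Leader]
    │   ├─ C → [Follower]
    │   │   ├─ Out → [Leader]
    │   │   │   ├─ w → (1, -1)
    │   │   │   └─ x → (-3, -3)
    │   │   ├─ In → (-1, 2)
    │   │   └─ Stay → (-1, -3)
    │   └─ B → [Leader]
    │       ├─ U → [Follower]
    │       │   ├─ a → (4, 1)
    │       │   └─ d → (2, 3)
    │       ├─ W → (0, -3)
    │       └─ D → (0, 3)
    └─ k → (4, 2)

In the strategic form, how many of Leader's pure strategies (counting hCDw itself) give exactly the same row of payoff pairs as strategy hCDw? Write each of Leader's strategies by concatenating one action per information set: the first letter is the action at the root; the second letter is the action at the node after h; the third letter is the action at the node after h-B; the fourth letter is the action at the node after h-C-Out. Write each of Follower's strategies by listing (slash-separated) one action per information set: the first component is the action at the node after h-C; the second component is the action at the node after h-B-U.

Row for hCDw (columns Out/a, Out/d, In/a, In/d, Stay/a, Stay/d): (1,-1) (1,-1) (-1,2) (-1,2) (-1,-3) (-1,-3).
Under hCDw, Leader's choice at the node after h-B can never be reached regardless of what Follower does, so varying those choices leaves every outcome unchanged.
Holding the reachable choices fixed and varying the unreachable one freely already gives 3 equivalent strategies.
No other strategy reproduces this row, so those 3 are the full class: hCUw, hCWw, hCDw.

3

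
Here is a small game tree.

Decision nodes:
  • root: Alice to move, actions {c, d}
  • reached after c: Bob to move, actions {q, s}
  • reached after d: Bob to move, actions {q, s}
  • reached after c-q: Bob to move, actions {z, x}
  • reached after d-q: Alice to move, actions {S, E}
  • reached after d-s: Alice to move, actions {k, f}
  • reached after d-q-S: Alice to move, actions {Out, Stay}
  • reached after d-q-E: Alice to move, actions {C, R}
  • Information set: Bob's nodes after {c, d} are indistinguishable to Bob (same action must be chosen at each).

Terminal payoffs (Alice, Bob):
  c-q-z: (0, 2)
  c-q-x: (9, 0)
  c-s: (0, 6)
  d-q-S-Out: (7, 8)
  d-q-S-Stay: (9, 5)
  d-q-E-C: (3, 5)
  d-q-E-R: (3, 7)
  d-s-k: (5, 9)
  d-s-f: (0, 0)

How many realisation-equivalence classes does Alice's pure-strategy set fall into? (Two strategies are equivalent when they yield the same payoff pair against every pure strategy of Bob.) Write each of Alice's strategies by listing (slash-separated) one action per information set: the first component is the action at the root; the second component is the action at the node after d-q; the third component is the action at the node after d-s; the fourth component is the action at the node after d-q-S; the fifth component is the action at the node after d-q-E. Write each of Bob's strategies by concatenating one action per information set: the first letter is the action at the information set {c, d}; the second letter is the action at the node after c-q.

Alice has 32 pure strategies: c/S/k/Out/C, c/S/k/Out/R, c/S/k/Stay/C, c/S/k/Stay/R, c/S/f/Out/C, c/S/f/Out/R, c/S/f/Stay/C, c/S/f/Stay/R, c/E/k/Out/C, c/E/k/Out/R, c/E/k/Stay/C, c/E/k/Stay/R, c/E/f/Out/C, c/E/f/Out/R, c/E/f/Stay/C, c/E/f/Stay/R, d/S/k/Out/C, d/S/k/Out/R, d/S/k/Stay/C, d/S/k/Stay/R, d/S/f/Out/C, d/S/f/Out/R, d/S/f/Stay/C, d/S/f/Stay/R, d/E/k/Out/C, d/E/k/Out/R, d/E/k/Stay/C, d/E/k/Stay/R, d/E/f/Out/C, d/E/f/Out/R, d/E/f/Stay/C, d/E/f/Stay/R. Columns: qz, qx, sz, sx.
{c/S/k/Out/C, c/S/k/Out/R, c/S/k/Stay/C, c/S/k/Stay/R, c/S/f/Out/C, c/S/f/Out/R, c/S/f/Stay/C, c/S/f/Stay/R, c/E/k/Out/C, c/E/k/Out/R, c/E/k/Stay/C, c/E/k/Stay/R, c/E/f/Out/C, c/E/f/Out/R, c/E/f/Stay/C, c/E/f/Stay/R} → row (0,2) (9,0) (0,6) (0,6)
{d/S/k/Out/C, d/S/k/Out/R} → row (7,8) (7,8) (5,9) (5,9)
{d/S/k/Stay/C, d/S/k/Stay/R} → row (9,5) (9,5) (5,9) (5,9)
{d/S/f/Out/C, d/S/f/Out/R} → row (7,8) (7,8) (0,0) (0,0)
{d/S/f/Stay/C, d/S/f/Stay/R} → row (9,5) (9,5) (0,0) (0,0)
{d/E/k/Out/C, d/E/k/Stay/C} → row (3,5) (3,5) (5,9) (5,9)
{d/E/k/Out/R, d/E/k/Stay/R} → row (3,7) (3,7) (5,9) (5,9)
{d/E/f/Out/C, d/E/f/Stay/C} → row (3,5) (3,5) (0,0) (0,0)
{d/E/f/Out/R, d/E/f/Stay/R} → row (3,7) (3,7) (0,0) (0,0)
That's 9 distinct rows out of 32 strategies.

9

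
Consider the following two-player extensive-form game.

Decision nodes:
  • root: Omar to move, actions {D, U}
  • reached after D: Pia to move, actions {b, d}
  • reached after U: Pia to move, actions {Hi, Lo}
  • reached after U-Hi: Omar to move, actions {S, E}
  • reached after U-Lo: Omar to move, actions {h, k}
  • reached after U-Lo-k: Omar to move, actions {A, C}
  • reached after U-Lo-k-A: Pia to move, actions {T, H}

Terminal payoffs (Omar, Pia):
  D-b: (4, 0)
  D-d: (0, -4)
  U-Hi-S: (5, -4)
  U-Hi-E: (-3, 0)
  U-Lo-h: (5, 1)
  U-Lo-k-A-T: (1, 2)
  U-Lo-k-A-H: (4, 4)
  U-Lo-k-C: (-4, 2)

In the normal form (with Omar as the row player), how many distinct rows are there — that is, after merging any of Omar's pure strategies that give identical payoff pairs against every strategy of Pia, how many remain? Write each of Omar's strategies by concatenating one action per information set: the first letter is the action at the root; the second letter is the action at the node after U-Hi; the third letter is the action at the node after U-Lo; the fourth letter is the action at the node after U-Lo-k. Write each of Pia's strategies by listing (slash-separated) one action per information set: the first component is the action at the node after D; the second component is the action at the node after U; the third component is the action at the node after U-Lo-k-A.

7

Omar has 16 pure strategies: DShA, DShC, DSkA, DSkC, DEhA, DEhC, DEkA, DEkC, UShA, UShC, USkA, USkC, UEhA, UEhC, UEkA, UEkC. Columns: b/Hi/T, b/Hi/H, b/Lo/T, b/Lo/H, d/Hi/T, d/Hi/H, d/Lo/T, d/Lo/H.
{DShA, DShC, DSkA, DSkC, DEhA, DEhC, DEkA, DEkC} → row (4,0) (4,0) (4,0) (4,0) (0,-4) (0,-4) (0,-4) (0,-4)
{UShA, UShC} → row (5,-4) (5,-4) (5,1) (5,1) (5,-4) (5,-4) (5,1) (5,1)
{USkA} → row (5,-4) (5,-4) (1,2) (4,4) (5,-4) (5,-4) (1,2) (4,4)
{USkC} → row (5,-4) (5,-4) (-4,2) (-4,2) (5,-4) (5,-4) (-4,2) (-4,2)
{UEhA, UEhC} → row (-3,0) (-3,0) (5,1) (5,1) (-3,0) (-3,0) (5,1) (5,1)
{UEkA} → row (-3,0) (-3,0) (1,2) (4,4) (-3,0) (-3,0) (1,2) (4,4)
{UEkC} → row (-3,0) (-3,0) (-4,2) (-4,2) (-3,0) (-3,0) (-4,2) (-4,2)
That's 7 distinct rows out of 16 strategies.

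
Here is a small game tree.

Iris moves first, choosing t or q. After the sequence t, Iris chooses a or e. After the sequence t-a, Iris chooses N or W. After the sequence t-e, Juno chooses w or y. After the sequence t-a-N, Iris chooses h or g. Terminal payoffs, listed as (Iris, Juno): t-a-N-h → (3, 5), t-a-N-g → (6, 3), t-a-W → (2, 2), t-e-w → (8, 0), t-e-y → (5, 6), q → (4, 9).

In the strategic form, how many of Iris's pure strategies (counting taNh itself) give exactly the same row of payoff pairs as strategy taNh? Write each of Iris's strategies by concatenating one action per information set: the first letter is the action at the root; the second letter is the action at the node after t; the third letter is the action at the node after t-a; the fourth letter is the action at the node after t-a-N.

1

Row for taNh (columns w, y): (3,5) (3,5).
Every one of Iris's information sets is on the play path for some reply by Juno when Iris follows taNh.
Changing the action at any of them therefore changes at least one column, so only taNh itself gives this row.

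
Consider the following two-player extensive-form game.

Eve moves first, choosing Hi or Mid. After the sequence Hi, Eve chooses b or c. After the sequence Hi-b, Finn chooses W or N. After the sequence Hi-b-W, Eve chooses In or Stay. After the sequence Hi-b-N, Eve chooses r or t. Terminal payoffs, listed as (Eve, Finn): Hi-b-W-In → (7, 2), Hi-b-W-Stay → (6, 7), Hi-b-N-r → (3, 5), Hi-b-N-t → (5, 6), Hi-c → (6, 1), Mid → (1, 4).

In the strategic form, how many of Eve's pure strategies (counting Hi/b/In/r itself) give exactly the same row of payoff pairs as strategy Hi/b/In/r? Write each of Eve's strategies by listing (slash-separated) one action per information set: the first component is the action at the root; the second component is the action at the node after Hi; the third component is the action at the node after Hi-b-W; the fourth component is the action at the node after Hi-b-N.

1

Row for Hi/b/In/r (columns W, N): (7,2) (3,5).
Every one of Eve's information sets is on the play path for some reply by Finn when Eve follows Hi/b/In/r.
Changing the action at any of them therefore changes at least one column, so only Hi/b/In/r itself gives this row.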